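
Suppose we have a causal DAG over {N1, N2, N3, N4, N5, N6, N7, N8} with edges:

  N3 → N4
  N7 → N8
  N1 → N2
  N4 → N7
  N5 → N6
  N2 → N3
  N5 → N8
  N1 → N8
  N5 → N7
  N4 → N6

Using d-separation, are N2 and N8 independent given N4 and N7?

There are 5 undirected paths between N2 and N8; checking each against the conditioning set {N4, N7}:
  1. N2 → N3 → N4 → N7 → N8 — N3:chain[open]; N4:chain[blocks]; N7:chain[blocks] ⇒ blocked
  2. N2 → N3 → N4 → N7 ← N5 → N8 — N3:chain[open]; N4:chain[blocks]; N7:collider[open]; N5:fork[open] ⇒ blocked
  3. N2 → N3 → N4 → N6 ← N5 → N7 → N8 — N3:chain[open]; N4:chain[blocks]; N6:collider[blocks]; N5:fork[open]; N7:chain[blocks] ⇒ blocked
  4. N2 → N3 → N4 → N6 ← N5 → N8 — N3:chain[open]; N4:chain[blocks]; N6:collider[blocks]; N5:fork[open] ⇒ blocked
  5. N2 ← N1 → N8 — N1:fork[open] ⇒ active
At least one path is unblocked, so d-separation fails.

No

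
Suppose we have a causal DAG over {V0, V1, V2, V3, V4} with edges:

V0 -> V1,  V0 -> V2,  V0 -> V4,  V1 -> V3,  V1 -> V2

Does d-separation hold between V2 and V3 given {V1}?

2 paths connect V2 and V3; each must be blocked for d-separation to hold:
Path 1: V2 ← V0 → V1 → V3
  V1 is a chain here and V1 is conditioned on, so the path is blocked at V1.
Path 2: V2 ← V1 → V3
  V1 is a fork here and V1 is conditioned on, so the path is blocked at V1.
All paths are blocked; V2 ⊥ V3 | {V1} holds.

Yes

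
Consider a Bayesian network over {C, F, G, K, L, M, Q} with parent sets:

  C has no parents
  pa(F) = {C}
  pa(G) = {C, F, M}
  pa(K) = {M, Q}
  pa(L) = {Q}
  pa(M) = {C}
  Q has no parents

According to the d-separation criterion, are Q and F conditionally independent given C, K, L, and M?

Enumerating the 4 paths from Q to F and testing each for blocking by {C, K, L, M}:
Path 1: Q → K ← M → G ← F
  M is a fork here and M is conditioned on, so the path is blocked at M.
Path 2: Q → K ← M → G ← C → F
  M is a fork here and M is conditioned on, so the path is blocked at M.
Path 3: Q → K ← M ← C → F
  M is a chain here and M is conditioned on, so the path is blocked at M.
Path 4: Q → K ← M ← C → G ← F
  M is a chain here and M is conditioned on, so the path is blocked at M.
All paths are blocked; Q ⊥ F | {C, K, L, M} holds.

Yes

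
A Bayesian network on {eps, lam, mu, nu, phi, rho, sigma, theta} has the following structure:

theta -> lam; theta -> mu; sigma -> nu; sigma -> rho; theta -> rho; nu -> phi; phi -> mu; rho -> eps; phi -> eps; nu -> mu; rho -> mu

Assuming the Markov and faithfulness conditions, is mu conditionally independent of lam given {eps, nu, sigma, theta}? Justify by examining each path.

6 paths connect mu and lam; each must be blocked for d-separation to hold:
Path 1: mu ← nu ← sigma → rho ← theta → lam
  nu is a chain here and nu is conditioned on, so the path is blocked at nu.
Path 2: mu ← nu → phi → eps ← rho ← theta → lam
  nu is a fork here and nu is conditioned on, so the path is blocked at nu.
Path 3: mu ← theta → lam
  theta is a fork here and theta is conditioned on, so the path is blocked at theta.
Path 4: mu ← phi ← nu ← sigma → rho ← theta → lam
  nu is a chain here and nu is conditioned on, so the path is blocked at nu.
Path 5: mu ← phi → eps ← rho ← theta → lam
  theta is a fork here and theta is conditioned on, so the path is blocked at theta.
Path 6: mu ← rho ← theta → lam
  theta is a fork here and theta is conditioned on, so the path is blocked at theta.
All paths are blocked; mu ⊥ lam | {eps, nu, sigma, theta} holds.

Yes — mu and lam are d-separated given {eps, nu, sigma, theta}.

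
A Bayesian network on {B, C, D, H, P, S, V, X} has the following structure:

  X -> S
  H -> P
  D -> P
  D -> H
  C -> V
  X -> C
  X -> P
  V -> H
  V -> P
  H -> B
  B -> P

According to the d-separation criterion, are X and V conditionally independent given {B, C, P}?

Enumerating the 5 paths from X to V and testing each for blocking by {B, C, P}:
  1. X → C → V — C:chain[blocks] ⇒ blocked
  2. X → P ← V — P:collider[open] ⇒ active
  3. X → P ← D → H ← V — P:collider[open]; D:fork[open]; H:collider[open] ⇒ active
  4. X → P ← H ← V — P:collider[open]; H:chain[open] ⇒ active
  5. X → P ← B ← H ← V — P:collider[open]; B:chain[blocks]; H:chain[open] ⇒ blocked
Since the path X → P ← V is active, X and V are not d-separated given {B, C, P}.

No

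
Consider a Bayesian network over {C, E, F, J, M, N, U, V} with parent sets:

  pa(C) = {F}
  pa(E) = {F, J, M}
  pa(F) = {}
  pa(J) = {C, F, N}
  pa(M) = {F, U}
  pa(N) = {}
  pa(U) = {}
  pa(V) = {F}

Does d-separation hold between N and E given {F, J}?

Yes

Enumerating the 5 paths from N to E and testing each for blocking by {F, J}:
Path 1: N → J ← C ← F → E
  F is a fork here and F is conditioned on, so the path is blocked at F.
Path 2: N → J ← C ← F → M → E
  F is a fork here and F is conditioned on, so the path is blocked at F.
Path 3: N → J → E
  J is a chain here and J is conditioned on, so the path is blocked at J.
Path 4: N → J ← F → E
  F is a fork here and F is conditioned on, so the path is blocked at F.
Path 5: N → J ← F → M → E
  F is a fork here and F is conditioned on, so the path is blocked at F.
Every path is blocked, so N and E are d-separated given {F, J}.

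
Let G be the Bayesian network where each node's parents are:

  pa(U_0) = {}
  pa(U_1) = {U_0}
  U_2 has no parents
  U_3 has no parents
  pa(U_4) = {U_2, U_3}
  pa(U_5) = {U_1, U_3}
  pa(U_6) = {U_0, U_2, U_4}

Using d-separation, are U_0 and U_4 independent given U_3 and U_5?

Yes — U_0 and U_4 are d-separated given {U_3, U_5}.

Enumerating the 3 paths from U_0 to U_4 and testing each for blocking by {U_3, U_5}:
Path 1: U_0 → U_6 ← U_2 → U_4
  U_6 is a collider here and neither U_6 nor any of its descendants is conditioned on, so the collider stays closed — the path is blocked at U_6.
Path 2: U_0 → U_6 ← U_4
  U_6 is a collider here and neither U_6 nor any of its descendants is conditioned on, so the collider stays closed — the path is blocked at U_6.
Path 3: U_0 → U_1 → U_5 ← U_3 → U_4
  U_3 is a fork here and U_3 is conditioned on, so the path is blocked at U_3.
All paths are blocked; U_0 ⊥ U_4 | {U_3, U_5} holds.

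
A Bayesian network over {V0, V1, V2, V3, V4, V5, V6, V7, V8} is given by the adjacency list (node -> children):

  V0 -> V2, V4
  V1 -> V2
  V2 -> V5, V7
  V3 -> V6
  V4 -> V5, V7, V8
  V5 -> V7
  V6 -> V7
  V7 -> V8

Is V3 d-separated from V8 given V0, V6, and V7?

6 paths connect V3 and V8; each must be blocked for d-separation to hold:
Path 1: V3 → V6 → V7 ← V4 → V8
  V6 is a chain here and V6 is conditioned on, so the path is blocked at V6.
Path 2: V3 → V6 → V7 → V8
  V6 is a chain here and V6 is conditioned on, so the path is blocked at V6.
Path 3: V3 → V6 → V7 ← V2 ← V0 → V4 → V8
  V6 is a chain here and V6 is conditioned on, so the path is blocked at V6.
Path 4: V3 → V6 → V7 ← V2 → V5 ← V4 → V8
  V6 is a chain here and V6 is conditioned on, so the path is blocked at V6.
Path 5: V3 → V6 → V7 ← V5 ← V4 → V8
  V6 is a chain here and V6 is conditioned on, so the path is blocked at V6.
Path 6: V3 → V6 → V7 ← V5 ← V2 ← V0 → V4 → V8
  V6 is a chain here and V6 is conditioned on, so the path is blocked at V6.
Since every path is blocked, d-separation holds.

Yes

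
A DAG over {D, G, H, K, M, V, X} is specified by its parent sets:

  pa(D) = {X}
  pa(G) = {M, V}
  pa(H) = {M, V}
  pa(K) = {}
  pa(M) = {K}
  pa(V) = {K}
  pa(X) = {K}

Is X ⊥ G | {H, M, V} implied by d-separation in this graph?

Yes

We examine all 4 paths between X and G:
Path 1: X ← K → V → G
  V is a chain here and V is conditioned on, so the path is blocked at V.
Path 2: X ← K → V → H ← M → G
  V is a chain here and V is conditioned on, so the path is blocked at V.
Path 3: X ← K → M → G
  M is a chain here and M is conditioned on, so the path is blocked at M.
Path 4: X ← K → M → H ← V → G
  M is a chain here and M is conditioned on, so the path is blocked at M.
All paths are blocked; X ⊥ G | {H, M, V} holds.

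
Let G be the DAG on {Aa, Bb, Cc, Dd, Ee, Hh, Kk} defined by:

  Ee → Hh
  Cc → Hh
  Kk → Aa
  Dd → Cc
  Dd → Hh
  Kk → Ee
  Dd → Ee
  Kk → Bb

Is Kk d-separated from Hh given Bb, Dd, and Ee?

Enumerating the 3 paths from Kk to Hh and testing each for blocking by {Bb, Dd, Ee}:
Path 1: Kk → Ee → Hh
  Ee is a chain here and Ee is conditioned on, so the path is blocked at Ee.
Path 2: Kk → Ee ← Dd → Hh
  Dd is a fork here and Dd is conditioned on, so the path is blocked at Dd.
Path 3: Kk → Ee ← Dd → Cc → Hh
  Dd is a fork here and Dd is conditioned on, so the path is blocked at Dd.
Every path is blocked, so Kk and Hh are d-separated given {Bb, Dd, Ee}.

Yes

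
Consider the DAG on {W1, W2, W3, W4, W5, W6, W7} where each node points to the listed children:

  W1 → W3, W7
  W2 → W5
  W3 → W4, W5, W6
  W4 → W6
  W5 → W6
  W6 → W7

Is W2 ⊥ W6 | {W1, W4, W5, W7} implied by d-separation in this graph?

Enumerating the 4 paths from W2 to W6 and testing each for blocking by {W1, W4, W5, W7}:
Path 1: W2 → W5 → W6
  W5 is a chain here and W5 is conditioned on, so the path is blocked at W5.
Path 2: W2 → W5 ← W3 → W4 → W6
  W4 is a chain here and W4 is conditioned on, so the path is blocked at W4.
Path 3: W2 → W5 ← W3 → W6
  W5 is a collider and W5 is conditioned on, which opens it; W3 is a fork and W3 is not conditioned on — no node blocks this path, so it is active.
Path 4: W2 → W5 ← W3 ← W1 → W7 ← W6
  W1 is a fork here and W1 is conditioned on, so the path is blocked at W1.
At least one path is unblocked, so d-separation fails.

No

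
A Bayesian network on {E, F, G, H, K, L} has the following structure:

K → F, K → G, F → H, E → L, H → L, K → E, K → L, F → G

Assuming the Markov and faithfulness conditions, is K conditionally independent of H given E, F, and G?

There are 4 undirected paths between K and H; checking each against the conditioning set {E, F, G}:
Path 1: K → L ← H
  L is a collider here and neither L nor any of its descendants is conditioned on, so the collider stays closed — the path is blocked at L.
Path 2: K → F → H
  F is a chain here and F is conditioned on, so the path is blocked at F.
Path 3: K → E → L ← H
  E is a chain here and E is conditioned on, so the path is blocked at E.
Path 4: K → G ← F → H
  F is a fork here and F is conditioned on, so the path is blocked at F.
Every path is blocked, so K and H are d-separated given {E, F, G}.

Yes — K and H are d-separated given {E, F, G}.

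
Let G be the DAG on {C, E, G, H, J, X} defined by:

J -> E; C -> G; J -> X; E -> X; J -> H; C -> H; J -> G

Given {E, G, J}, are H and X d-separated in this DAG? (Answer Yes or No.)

4 paths connect H and X; each must be blocked for d-separation to hold:
Path 1: H ← C → G ← J → X
  J is a fork here and J is conditioned on, so the path is blocked at J.
Path 2: H ← C → G ← J → E → X
  J is a fork here and J is conditioned on, so the path is blocked at J.
Path 3: H ← J → X
  J is a fork here and J is conditioned on, so the path is blocked at J.
Path 4: H ← J → E → X
  J is a fork here and J is conditioned on, so the path is blocked at J.
Every path is blocked, so H and X are d-separated given {E, G, J}.

Yes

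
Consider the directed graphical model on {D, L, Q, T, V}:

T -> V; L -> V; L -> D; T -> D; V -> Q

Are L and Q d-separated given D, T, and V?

We examine all 2 paths between L and Q:
Path 1: L → V → Q
  V is a chain here and V is conditioned on, so the path is blocked at V.
Path 2: L → D ← T → V → Q
  T is a fork here and T is conditioned on, so the path is blocked at T.
Every path is blocked, so L and Q are d-separated given {D, T, V}.

Yes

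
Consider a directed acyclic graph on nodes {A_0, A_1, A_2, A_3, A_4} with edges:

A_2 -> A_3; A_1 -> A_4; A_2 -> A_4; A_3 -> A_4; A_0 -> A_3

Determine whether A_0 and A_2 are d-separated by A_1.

We examine all 2 paths between A_0 and A_2:
Path 1: A_0 → A_3 → A_4 ← A_2
  A_4 is a collider here and neither A_4 nor any of its descendants is conditioned on, so the collider stays closed — the path is blocked at A_4.
Path 2: A_0 → A_3 ← A_2
  A_3 is a collider here and neither A_3 nor any of its descendants is conditioned on, so the collider stays closed — the path is blocked at A_3.
Since every path is blocked, d-separation holds.

Yes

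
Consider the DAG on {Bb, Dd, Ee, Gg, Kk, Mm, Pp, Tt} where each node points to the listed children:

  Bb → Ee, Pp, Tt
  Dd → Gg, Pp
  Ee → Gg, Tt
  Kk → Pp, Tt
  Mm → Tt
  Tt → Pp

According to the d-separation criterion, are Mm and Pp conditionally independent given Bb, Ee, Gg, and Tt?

Enumerating the 6 paths from Mm to Pp and testing each for blocking by {Bb, Ee, Gg, Tt}:
Path 1: Mm → Tt → Pp
  Tt is a chain here and Tt is conditioned on, so the path is blocked at Tt.
Path 2: Mm → Tt ← Ee → Gg ← Dd → Pp
  Ee is a fork here and Ee is conditioned on, so the path is blocked at Ee.
Path 3: Mm → Tt ← Ee ← Bb → Pp
  Ee is a chain here and Ee is conditioned on, so the path is blocked at Ee.
Path 4: Mm → Tt ← Bb → Pp
  Bb is a fork here and Bb is conditioned on, so the path is blocked at Bb.
Path 5: Mm → Tt ← Bb → Ee → Gg ← Dd → Pp
  Bb is a fork here and Bb is conditioned on, so the path is blocked at Bb.
Path 6: Mm → Tt ← Kk → Pp
  Tt is a collider and Tt is conditioned on, which opens it; Kk is a fork and Kk is not conditioned on — no node blocks this path, so it is active.
At least one path is unblocked, so d-separation fails.

No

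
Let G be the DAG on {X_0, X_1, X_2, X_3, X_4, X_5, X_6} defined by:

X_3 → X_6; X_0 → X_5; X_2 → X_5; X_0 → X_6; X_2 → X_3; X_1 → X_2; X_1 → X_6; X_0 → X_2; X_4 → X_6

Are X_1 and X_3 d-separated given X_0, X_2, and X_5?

Yes

We examine all 6 paths between X_1 and X_3:
Path 1: X_1 → X_6 ← X_0 → X_5 ← X_2 → X_3
  X_6 is a collider here and neither X_6 nor any of its descendants is conditioned on, so the collider stays closed — the path is blocked at X_6.
Path 2: X_1 → X_6 ← X_0 → X_2 → X_3
  X_6 is a collider here and neither X_6 nor any of its descendants is conditioned on, so the collider stays closed — the path is blocked at X_6.
Path 3: X_1 → X_6 ← X_3
  X_6 is a collider here and neither X_6 nor any of its descendants is conditioned on, so the collider stays closed — the path is blocked at X_6.
Path 4: X_1 → X_2 ← X_0 → X_6 ← X_3
  X_0 is a fork here and X_0 is conditioned on, so the path is blocked at X_0.
Path 5: X_1 → X_2 → X_5 ← X_0 → X_6 ← X_3
  X_2 is a chain here and X_2 is conditioned on, so the path is blocked at X_2.
Path 6: X_1 → X_2 → X_3
  X_2 is a chain here and X_2 is conditioned on, so the path is blocked at X_2.
All paths are blocked; X_1 ⊥ X_3 | {X_0, X_2, X_5} holds.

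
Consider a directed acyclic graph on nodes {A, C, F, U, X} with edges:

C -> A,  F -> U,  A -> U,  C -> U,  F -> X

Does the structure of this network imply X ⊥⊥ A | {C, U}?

Enumerating the 2 paths from X to A and testing each for blocking by {C, U}:
Path 1: X ← F → U ← C → A
  C is a fork here and C is conditioned on, so the path is blocked at C.
Path 2: X ← F → U ← A
  F is a fork and F is not conditioned on; U is a collider and U is conditioned on, which opens it — no node blocks this path, so it is active.
At least one path is unblocked, so d-separation fails.

No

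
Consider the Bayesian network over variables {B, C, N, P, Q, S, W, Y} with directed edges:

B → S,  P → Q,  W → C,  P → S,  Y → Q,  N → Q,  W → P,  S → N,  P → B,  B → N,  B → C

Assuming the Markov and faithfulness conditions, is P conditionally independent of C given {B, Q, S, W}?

Yes

We examine all 6 paths between P and C:
Path 1: P ← W → C
  W is a fork here and W is conditioned on, so the path is blocked at W.
Path 2: P → S → N ← B → C
  S is a chain here and S is conditioned on, so the path is blocked at S.
Path 3: P → S ← B → C
  B is a fork here and B is conditioned on, so the path is blocked at B.
Path 4: P → B → C
  B is a chain here and B is conditioned on, so the path is blocked at B.
Path 5: P → Q ← N ← S ← B → C
  S is a chain here and S is conditioned on, so the path is blocked at S.
Path 6: P → Q ← N ← B → C
  B is a fork here and B is conditioned on, so the path is blocked at B.
All paths are blocked; P ⊥ C | {B, Q, S, W} holds.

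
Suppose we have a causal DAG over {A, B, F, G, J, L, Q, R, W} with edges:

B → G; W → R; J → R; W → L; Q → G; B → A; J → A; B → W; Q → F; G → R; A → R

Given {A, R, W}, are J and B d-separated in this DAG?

No

Enumerating the 6 paths from J to B and testing each for blocking by {A, R, W}:
Path 1: J → A → R ← G ← B
  A is a chain here and A is conditioned on, so the path is blocked at A.
Path 2: J → A → R ← W ← B
  A is a chain here and A is conditioned on, so the path is blocked at A.
Path 3: J → A ← B
  A is a collider and A is conditioned on, which opens it — no node blocks this path, so it is active.
Path 4: J → R ← G ← B
  R is a collider and R is conditioned on, which opens it; G is a chain and G is not conditioned on — no node blocks this path, so it is active.
Path 5: J → R ← A ← B
  A is a chain here and A is conditioned on, so the path is blocked at A.
Path 6: J → R ← W ← B
  W is a chain here and W is conditioned on, so the path is blocked at W.
At least one path is unblocked, so d-separation fails.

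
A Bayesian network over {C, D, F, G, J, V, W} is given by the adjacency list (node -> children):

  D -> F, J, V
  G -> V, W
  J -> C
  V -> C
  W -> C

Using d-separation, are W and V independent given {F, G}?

Yes

We examine all 3 paths between W and V:
Path 1: W → C ← V
  C is a collider here and neither C nor any of its descendants is conditioned on, so the collider stays closed — the path is blocked at C.
Path 2: W → C ← J ← D → V
  C is a collider here and neither C nor any of its descendants is conditioned on, so the collider stays closed — the path is blocked at C.
Path 3: W ← G → V
  G is a fork here and G is conditioned on, so the path is blocked at G.
Since every path is blocked, d-separation holds.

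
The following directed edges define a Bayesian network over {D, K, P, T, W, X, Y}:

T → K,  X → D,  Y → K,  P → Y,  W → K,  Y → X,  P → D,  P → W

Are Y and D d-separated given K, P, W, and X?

3 paths connect Y and D; each must be blocked for d-separation to hold:
Path 1: Y ← P → D
  P is a fork here and P is conditioned on, so the path is blocked at P.
Path 2: Y → K ← W ← P → D
  W is a chain here and W is conditioned on, so the path is blocked at W.
Path 3: Y → X → D
  X is a chain here and X is conditioned on, so the path is blocked at X.
Since every path is blocked, d-separation holds.

Yes — Y and D are d-separated given {K, P, W, X}.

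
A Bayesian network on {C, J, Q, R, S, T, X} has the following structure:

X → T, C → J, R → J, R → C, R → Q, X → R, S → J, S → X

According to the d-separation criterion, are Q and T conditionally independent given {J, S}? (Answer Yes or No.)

No — Q and T are not d-separated given {J, S}.

There are 3 undirected paths between Q and T; checking each against the conditioning set {J, S}:
  1. Q ← R → J ← S → X → T — R:fork[open]; J:collider[open]; S:fork[blocks]; X:chain[open] ⇒ blocked
  2. Q ← R ← X → T — R:chain[open]; X:fork[open] ⇒ active
  3. Q ← R → C → J ← S → X → T — R:fork[open]; C:chain[open]; J:collider[open]; S:fork[blocks]; X:chain[open] ⇒ blocked
Since the path Q ← R ← X → T is active, Q and T are not d-separated given {J, S}.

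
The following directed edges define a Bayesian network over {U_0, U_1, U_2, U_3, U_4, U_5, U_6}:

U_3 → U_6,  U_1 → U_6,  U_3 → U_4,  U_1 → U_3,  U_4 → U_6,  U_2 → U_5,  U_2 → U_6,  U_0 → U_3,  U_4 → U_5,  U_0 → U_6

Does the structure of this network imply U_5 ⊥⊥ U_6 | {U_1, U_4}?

No

Enumerating the 5 paths from U_5 to U_6 and testing each for blocking by {U_1, U_4}:
Path 1: U_5 ← U_2 → U_6
  U_2 is a fork and U_2 is not conditioned on — no node blocks this path, so it is active.
Path 2: U_5 ← U_4 → U_6
  U_4 is a fork here and U_4 is conditioned on, so the path is blocked at U_4.
Path 3: U_5 ← U_4 ← U_3 ← U_0 → U_6
  U_4 is a chain here and U_4 is conditioned on, so the path is blocked at U_4.
Path 4: U_5 ← U_4 ← U_3 → U_6
  U_4 is a chain here and U_4 is conditioned on, so the path is blocked at U_4.
Path 5: U_5 ← U_4 ← U_3 ← U_1 → U_6
  U_4 is a chain here and U_4 is conditioned on, so the path is blocked at U_4.
Because an active path exists, U_5 and U_6 are not d-separated.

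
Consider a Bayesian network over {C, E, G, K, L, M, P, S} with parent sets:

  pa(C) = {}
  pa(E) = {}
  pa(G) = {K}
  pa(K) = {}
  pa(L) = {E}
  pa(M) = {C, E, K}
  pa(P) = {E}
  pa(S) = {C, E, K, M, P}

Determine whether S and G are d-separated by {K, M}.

There are 5 undirected paths between S and G; checking each against the conditioning set {K, M}:
Path 1: S ← C → M ← K → G
  K is a fork here and K is conditioned on, so the path is blocked at K.
Path 2: S ← M ← K → G
  M is a chain here and M is conditioned on, so the path is blocked at M.
Path 3: S ← E → M ← K → G
  K is a fork here and K is conditioned on, so the path is blocked at K.
Path 4: S ← P ← E → M ← K → G
  K is a fork here and K is conditioned on, so the path is blocked at K.
Path 5: S ← K → G
  K is a fork here and K is conditioned on, so the path is blocked at K.
Since every path is blocked, d-separation holds.

Yes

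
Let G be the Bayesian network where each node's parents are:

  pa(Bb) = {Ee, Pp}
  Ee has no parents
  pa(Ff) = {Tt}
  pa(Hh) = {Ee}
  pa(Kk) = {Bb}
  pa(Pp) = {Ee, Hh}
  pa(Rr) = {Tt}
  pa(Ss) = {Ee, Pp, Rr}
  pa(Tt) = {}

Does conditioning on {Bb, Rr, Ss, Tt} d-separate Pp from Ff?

Enumerating the 4 paths from Pp to Ff and testing each for blocking by {Bb, Rr, Ss, Tt}:
  1. Pp ← Ee → Ss ← Rr ← Tt → Ff — Ee:fork[open]; Ss:collider[open]; Rr:chain[blocks]; Tt:fork[blocks] ⇒ blocked
  2. Pp → Ss ← Rr ← Tt → Ff — Ss:collider[open]; Rr:chain[blocks]; Tt:fork[blocks] ⇒ blocked
  3. Pp → Bb ← Ee → Ss ← Rr ← Tt → Ff — Bb:collider[open]; Ee:fork[open]; Ss:collider[open]; Rr:chain[blocks]; Tt:fork[blocks] ⇒ blocked
  4. Pp ← Hh ← Ee → Ss ← Rr ← Tt → Ff — Hh:chain[open]; Ee:fork[open]; Ss:collider[open]; Rr:chain[blocks]; Tt:fork[blocks] ⇒ blocked
All paths are blocked; Pp ⊥ Ff | {Bb, Rr, Ss, Tt} holds.

Yes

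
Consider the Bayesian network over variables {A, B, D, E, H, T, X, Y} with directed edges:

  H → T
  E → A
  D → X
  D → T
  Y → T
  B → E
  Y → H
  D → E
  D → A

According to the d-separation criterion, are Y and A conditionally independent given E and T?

We examine all 4 paths between Y and A:
  1. Y → H → T ← D → A — H:chain[open]; T:collider[open]; D:fork[open] ⇒ active
  2. Y → H → T ← D → E → A — H:chain[open]; T:collider[open]; D:fork[open]; E:chain[blocks] ⇒ blocked
  3. Y → T ← D → A — T:collider[open]; D:fork[open] ⇒ active
  4. Y → T ← D → E → A — T:collider[open]; D:fork[open]; E:chain[blocks] ⇒ blocked
At least one path is unblocked, so d-separation fails.

No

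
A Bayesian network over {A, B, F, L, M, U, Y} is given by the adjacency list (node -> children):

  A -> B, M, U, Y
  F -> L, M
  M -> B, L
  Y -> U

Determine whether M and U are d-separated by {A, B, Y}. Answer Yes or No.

Yes

4 paths connect M and U; each must be blocked for d-separation to hold:
  1. M → B ← A → Y → U — B:collider[open]; A:fork[blocks]; Y:chain[blocks] ⇒ blocked
  2. M → B ← A → U — B:collider[open]; A:fork[blocks] ⇒ blocked
  3. M ← A → Y → U — A:fork[blocks]; Y:chain[blocks] ⇒ blocked
  4. M ← A → U — A:fork[blocks] ⇒ blocked
Since every path is blocked, d-separation holds.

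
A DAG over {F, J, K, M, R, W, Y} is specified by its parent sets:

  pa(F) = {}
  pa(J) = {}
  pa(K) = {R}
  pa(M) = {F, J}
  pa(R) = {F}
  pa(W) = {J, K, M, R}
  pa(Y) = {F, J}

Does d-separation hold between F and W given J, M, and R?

Yes — F and W are d-separated given {J, M, R}.

There are 6 undirected paths between F and W; checking each against the conditioning set {J, M, R}:
Path 1: F → M ← J → W
  J is a fork here and J is conditioned on, so the path is blocked at J.
Path 2: F → M → W
  M is a chain here and M is conditioned on, so the path is blocked at M.
Path 3: F → R → W
  R is a chain here and R is conditioned on, so the path is blocked at R.
Path 4: F → R → K → W
  R is a chain here and R is conditioned on, so the path is blocked at R.
Path 5: F → Y ← J → W
  Y is a collider here and neither Y nor any of its descendants is conditioned on, so the collider stays closed — the path is blocked at Y.
Path 6: F → Y ← J → M → W
  Y is a collider here and neither Y nor any of its descendants is conditioned on, so the collider stays closed — the path is blocked at Y.
Every path is blocked, so F and W are d-separated given {J, M, R}.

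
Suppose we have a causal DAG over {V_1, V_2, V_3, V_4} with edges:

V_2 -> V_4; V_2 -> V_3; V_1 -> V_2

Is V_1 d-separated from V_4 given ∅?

The only undirected path from V_1 to V_4 is:
Path 1: V_1 → V_2 → V_4
  V_2 is a chain and V_2 is not conditioned on — no node blocks this path, so it is active.
Since the path V_1 → V_2 → V_4 is active, V_1 and V_4 are not d-separated given ∅.

No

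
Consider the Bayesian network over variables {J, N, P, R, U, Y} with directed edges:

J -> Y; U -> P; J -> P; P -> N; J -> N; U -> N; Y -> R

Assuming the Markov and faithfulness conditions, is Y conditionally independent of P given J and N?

Yes

There are 3 undirected paths between Y and P; checking each against the conditioning set {J, N}:
Path 1: Y ← J → N ← P
  J is a fork here and J is conditioned on, so the path is blocked at J.
Path 2: Y ← J → N ← U → P
  J is a fork here and J is conditioned on, so the path is blocked at J.
Path 3: Y ← J → P
  J is a fork here and J is conditioned on, so the path is blocked at J.
All paths are blocked; Y ⊥ P | {J, N} holds.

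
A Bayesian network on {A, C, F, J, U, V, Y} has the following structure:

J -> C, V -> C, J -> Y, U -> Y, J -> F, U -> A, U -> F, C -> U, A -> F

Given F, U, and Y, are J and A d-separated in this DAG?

No

6 paths connect J and A; each must be blocked for d-separation to hold:
Path 1: J → C → U → F ← A
  U is a chain here and U is conditioned on, so the path is blocked at U.
Path 2: J → C → U → A
  U is a chain here and U is conditioned on, so the path is blocked at U.
Path 3: J → F ← U → A
  U is a fork here and U is conditioned on, so the path is blocked at U.
Path 4: J → F ← A
  F is a collider and F is conditioned on, which opens it — no node blocks this path, so it is active.
Path 5: J → Y ← U → F ← A
  U is a fork here and U is conditioned on, so the path is blocked at U.
Path 6: J → Y ← U → A
  U is a fork here and U is conditioned on, so the path is blocked at U.
At least one path is unblocked, so d-separation fails.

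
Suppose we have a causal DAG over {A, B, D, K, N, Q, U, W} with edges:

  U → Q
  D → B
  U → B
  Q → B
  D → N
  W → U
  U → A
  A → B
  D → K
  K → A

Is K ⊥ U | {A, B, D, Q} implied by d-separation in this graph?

No — K and U are not d-separated given {A, B, D, Q}.

We examine all 6 paths between K and U:
  1. K → A ← U — A:collider[open] ⇒ active
  2. K → A → B ← U — A:chain[blocks]; B:collider[open] ⇒ blocked
  3. K → A → B ← Q ← U — A:chain[blocks]; B:collider[open]; Q:chain[blocks] ⇒ blocked
  4. K ← D → B ← U — D:fork[blocks]; B:collider[open] ⇒ blocked
  5. K ← D → B ← A ← U — D:fork[blocks]; B:collider[open]; A:chain[blocks] ⇒ blocked
  6. K ← D → B ← Q ← U — D:fork[blocks]; B:collider[open]; Q:chain[blocks] ⇒ blocked
Because an active path exists, K and U are not d-separated.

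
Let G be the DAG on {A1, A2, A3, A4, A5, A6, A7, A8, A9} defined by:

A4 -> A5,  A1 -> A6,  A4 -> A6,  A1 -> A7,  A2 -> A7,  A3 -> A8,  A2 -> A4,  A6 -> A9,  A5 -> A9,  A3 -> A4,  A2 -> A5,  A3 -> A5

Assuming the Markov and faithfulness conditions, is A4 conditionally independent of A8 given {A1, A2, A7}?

We examine all 6 paths between A4 and A8:
Path 1: A4 → A6 ← A1 → A7 ← A2 → A5 ← A3 → A8
  A6 is a collider here and neither A6 nor any of its descendants is conditioned on, so the collider stays closed — the path is blocked at A6.
Path 2: A4 → A6 → A9 ← A5 ← A3 → A8
  A9 is a collider here and neither A9 nor any of its descendants is conditioned on, so the collider stays closed — the path is blocked at A9.
Path 3: A4 ← A2 → A7 ← A1 → A6 → A9 ← A5 ← A3 → A8
  A2 is a fork here and A2 is conditioned on, so the path is blocked at A2.
Path 4: A4 ← A2 → A5 ← A3 → A8
  A2 is a fork here and A2 is conditioned on, so the path is blocked at A2.
Path 5: A4 → A5 ← A3 → A8
  A5 is a collider here and neither A5 nor any of its descendants is conditioned on, so the collider stays closed — the path is blocked at A5.
Path 6: A4 ← A3 → A8
  A3 is a fork and A3 is not conditioned on — no node blocks this path, so it is active.
Since the path A4 ← A3 → A8 is active, A4 and A8 are not d-separated given {A1, A2, A7}.

No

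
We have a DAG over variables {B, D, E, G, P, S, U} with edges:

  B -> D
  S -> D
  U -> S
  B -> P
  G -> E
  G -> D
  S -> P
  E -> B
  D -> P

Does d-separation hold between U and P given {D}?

We examine all 4 paths between U and P:
Path 1: U → S → D ← B → P
  S is a chain and S is not conditioned on; D is a collider and D is conditioned on, which opens it; B is a fork and B is not conditioned on — no node blocks this path, so it is active.
Path 2: U → S → D ← G → E → B → P
  S is a chain and S is not conditioned on; D is a collider and D is conditioned on, which opens it; G is a fork and G is not conditioned on; E is a chain and E is not conditioned on; B is a chain and B is not conditioned on — no node blocks this path, so it is active.
Path 3: U → S → D → P
  D is a chain here and D is conditioned on, so the path is blocked at D.
Path 4: U → S → P
  S is a chain and S is not conditioned on — no node blocks this path, so it is active.
Since the path U → S → D ← B → P is active, U and P are not d-separated given {D}.

No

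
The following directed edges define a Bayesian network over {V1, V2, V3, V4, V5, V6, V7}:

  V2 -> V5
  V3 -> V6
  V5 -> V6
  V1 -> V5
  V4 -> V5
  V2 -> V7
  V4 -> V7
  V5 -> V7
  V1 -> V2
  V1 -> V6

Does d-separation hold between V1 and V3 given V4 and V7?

There are 5 undirected paths between V1 and V3; checking each against the conditioning set {V4, V7}:
  1. V1 → V6 ← V3 — V6:collider[blocks] ⇒ blocked
  2. V1 → V2 → V5 → V6 ← V3 — V2:chain[open]; V5:chain[open]; V6:collider[blocks] ⇒ blocked
  3. V1 → V2 → V7 ← V4 → V5 → V6 ← V3 — V2:chain[open]; V7:collider[open]; V4:fork[blocks]; V5:chain[open]; V6:collider[blocks] ⇒ blocked
  4. V1 → V2 → V7 ← V5 → V6 ← V3 — V2:chain[open]; V7:collider[open]; V5:fork[open]; V6:collider[blocks] ⇒ blocked
  5. V1 → V5 → V6 ← V3 — V5:chain[open]; V6:collider[blocks] ⇒ blocked
Every path is blocked, so V1 and V3 are d-separated given {V4, V7}.

Yes — V1 and V3 are d-separated given {V4, V7}.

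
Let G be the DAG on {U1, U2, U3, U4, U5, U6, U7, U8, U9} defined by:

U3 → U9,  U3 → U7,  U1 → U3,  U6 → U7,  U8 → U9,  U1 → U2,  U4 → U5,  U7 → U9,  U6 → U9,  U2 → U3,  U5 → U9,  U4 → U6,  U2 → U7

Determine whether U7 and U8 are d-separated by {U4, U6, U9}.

There are 6 undirected paths between U7 and U8; checking each against the conditioning set {U4, U6, U9}:
Path 1: U7 ← U3 → U9 ← U8
  U3 is a fork and U3 is not conditioned on; U9 is a collider and U9 is conditioned on, which opens it — no node blocks this path, so it is active.
Path 2: U7 ← U6 → U9 ← U8
  U6 is a fork here and U6 is conditioned on, so the path is blocked at U6.
Path 3: U7 ← U6 ← U4 → U5 → U9 ← U8
  U6 is a chain here and U6 is conditioned on, so the path is blocked at U6.
Path 4: U7 ← U2 → U3 → U9 ← U8
  U2 is a fork and U2 is not conditioned on; U3 is a chain and U3 is not conditioned on; U9 is a collider and U9 is conditioned on, which opens it — no node blocks this path, so it is active.
Path 5: U7 ← U2 ← U1 → U3 → U9 ← U8
  U2 is a chain and U2 is not conditioned on; U1 is a fork and U1 is not conditioned on; U3 is a chain and U3 is not conditioned on; U9 is a collider and U9 is conditioned on, which opens it — no node blocks this path, so it is active.
Path 6: U7 → U9 ← U8
  U9 is a collider and U9 is conditioned on, which opens it — no node blocks this path, so it is active.
Since the path U7 ← U3 → U9 ← U8 is active, U7 and U8 are not d-separated given {U4, U6, U9}.

No — U7 and U8 are not d-separated given {U4, U6, U9}.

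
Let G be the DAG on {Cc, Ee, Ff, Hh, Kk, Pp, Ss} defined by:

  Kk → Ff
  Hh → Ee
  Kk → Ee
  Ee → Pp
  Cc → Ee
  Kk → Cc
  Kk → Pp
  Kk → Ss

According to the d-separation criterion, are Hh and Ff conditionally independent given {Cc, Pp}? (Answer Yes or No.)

Enumerating the 3 paths from Hh to Ff and testing each for blocking by {Cc, Pp}:
Path 1: Hh → Ee ← Kk → Ff
  Ee is a collider and its descendant Pp is conditioned on, which opens it; Kk is a fork and Kk is not conditioned on — no node blocks this path, so it is active.
Path 2: Hh → Ee → Pp ← Kk → Ff
  Ee is a chain and Ee is not conditioned on; Pp is a collider and Pp is conditioned on, which opens it; Kk is a fork and Kk is not conditioned on — no node blocks this path, so it is active.
Path 3: Hh → Ee ← Cc ← Kk → Ff
  Cc is a chain here and Cc is conditioned on, so the path is blocked at Cc.
At least one path is unblocked, so d-separation fails.

No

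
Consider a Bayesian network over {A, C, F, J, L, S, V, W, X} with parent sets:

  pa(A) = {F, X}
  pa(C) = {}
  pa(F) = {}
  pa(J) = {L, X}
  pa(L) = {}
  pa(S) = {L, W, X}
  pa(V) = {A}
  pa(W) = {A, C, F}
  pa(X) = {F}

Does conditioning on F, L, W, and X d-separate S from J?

We examine all 6 paths between S and J:
  1. S ← W ← A ← F → X → J — W:chain[blocks]; A:chain[open]; F:fork[blocks]; X:chain[blocks] ⇒ blocked
  2. S ← W ← A ← X → J — W:chain[blocks]; A:chain[open]; X:fork[blocks] ⇒ blocked
  3. S ← W ← F → A ← X → J — W:chain[blocks]; F:fork[blocks]; A:collider[open]; X:fork[blocks] ⇒ blocked
  4. S ← W ← F → X → J — W:chain[blocks]; F:fork[blocks]; X:chain[blocks] ⇒ blocked
  5. S ← L → J — L:fork[blocks] ⇒ blocked
  6. S ← X → J — X:fork[blocks] ⇒ blocked
Since every path is blocked, d-separation holds.

Yes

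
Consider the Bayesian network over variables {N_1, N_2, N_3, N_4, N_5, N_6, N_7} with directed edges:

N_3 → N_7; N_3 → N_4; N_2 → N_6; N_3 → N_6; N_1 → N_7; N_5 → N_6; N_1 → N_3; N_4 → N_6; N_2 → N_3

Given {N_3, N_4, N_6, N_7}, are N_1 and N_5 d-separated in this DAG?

No

Enumerating the 6 paths from N_1 to N_5 and testing each for blocking by {N_3, N_4, N_6, N_7}:
Path 1: N_1 → N_7 ← N_3 ← N_2 → N_6 ← N_5
  N_3 is a chain here and N_3 is conditioned on, so the path is blocked at N_3.
Path 2: N_1 → N_7 ← N_3 → N_4 → N_6 ← N_5
  N_3 is a fork here and N_3 is conditioned on, so the path is blocked at N_3.
Path 3: N_1 → N_7 ← N_3 → N_6 ← N_5
  N_3 is a fork here and N_3 is conditioned on, so the path is blocked at N_3.
Path 4: N_1 → N_3 ← N_2 → N_6 ← N_5
  N_3 is a collider and N_3 is conditioned on, which opens it; N_2 is a fork and N_2 is not conditioned on; N_6 is a collider and N_6 is conditioned on, which opens it — no node blocks this path, so it is active.
Path 5: N_1 → N_3 → N_4 → N_6 ← N_5
  N_3 is a chain here and N_3 is conditioned on, so the path is blocked at N_3.
Path 6: N_1 → N_3 → N_6 ← N_5
  N_3 is a chain here and N_3 is conditioned on, so the path is blocked at N_3.
Because an active path exists, N_1 and N_5 are not d-separated.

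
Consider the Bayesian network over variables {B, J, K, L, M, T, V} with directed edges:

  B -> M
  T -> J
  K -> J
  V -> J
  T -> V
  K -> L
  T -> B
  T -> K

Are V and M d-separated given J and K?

No

3 paths connect V and M; each must be blocked for d-separation to hold:
Path 1: V → J ← K ← T → B → M
  K is a chain here and K is conditioned on, so the path is blocked at K.
Path 2: V → J ← T → B → M
  J is a collider and J is conditioned on, which opens it; T is a fork and T is not conditioned on; B is a chain and B is not conditioned on — no node blocks this path, so it is active.
Path 3: V ← T → B → M
  T is a fork and T is not conditioned on; B is a chain and B is not conditioned on — no node blocks this path, so it is active.
At least one path is unblocked, so d-separation fails.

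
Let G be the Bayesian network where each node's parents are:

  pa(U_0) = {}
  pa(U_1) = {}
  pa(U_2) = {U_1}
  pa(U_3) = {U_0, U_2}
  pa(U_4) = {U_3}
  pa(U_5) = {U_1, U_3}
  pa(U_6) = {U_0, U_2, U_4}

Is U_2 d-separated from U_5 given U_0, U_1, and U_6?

No — U_2 and U_5 are not d-separated given {U_0, U_1, U_6}.

We examine all 4 paths between U_2 and U_5:
Path 1: U_2 → U_6 ← U_0 → U_3 → U_5
  U_0 is a fork here and U_0 is conditioned on, so the path is blocked at U_0.
Path 2: U_2 → U_6 ← U_4 ← U_3 → U_5
  U_6 is a collider and U_6 is conditioned on, which opens it; U_4 is a chain and U_4 is not conditioned on; U_3 is a fork and U_3 is not conditioned on — no node blocks this path, so it is active.
Path 3: U_2 → U_3 → U_5
  U_3 is a chain and U_3 is not conditioned on — no node blocks this path, so it is active.
Path 4: U_2 ← U_1 → U_5
  U_1 is a fork here and U_1 is conditioned on, so the path is blocked at U_1.
At least one path is unblocked, so d-separation fails.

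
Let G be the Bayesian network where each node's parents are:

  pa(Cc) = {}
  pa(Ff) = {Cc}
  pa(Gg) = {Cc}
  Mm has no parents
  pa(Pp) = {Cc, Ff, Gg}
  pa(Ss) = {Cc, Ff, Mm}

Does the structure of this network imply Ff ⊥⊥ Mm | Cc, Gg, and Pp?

There are 4 undirected paths between Ff and Mm; checking each against the conditioning set {Cc, Gg, Pp}:
  1. Ff → Pp ← Cc → Ss ← Mm — Pp:collider[open]; Cc:fork[blocks]; Ss:collider[blocks] ⇒ blocked
  2. Ff → Pp ← Gg ← Cc → Ss ← Mm — Pp:collider[open]; Gg:chain[blocks]; Cc:fork[blocks]; Ss:collider[blocks] ⇒ blocked
  3. Ff ← Cc → Ss ← Mm — Cc:fork[blocks]; Ss:collider[blocks] ⇒ blocked
  4. Ff → Ss ← Mm — Ss:collider[blocks] ⇒ blocked
Since every path is blocked, d-separation holds.

Yes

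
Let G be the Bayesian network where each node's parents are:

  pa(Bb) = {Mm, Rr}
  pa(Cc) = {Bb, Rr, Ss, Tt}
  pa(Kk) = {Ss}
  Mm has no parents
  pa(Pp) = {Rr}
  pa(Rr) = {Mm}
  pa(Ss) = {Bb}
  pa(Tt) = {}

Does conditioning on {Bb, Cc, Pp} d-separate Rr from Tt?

No — Rr and Tt are not d-separated given {Bb, Cc, Pp}.

There are 5 undirected paths between Rr and Tt; checking each against the conditioning set {Bb, Cc, Pp}:
Path 1: Rr → Cc ← Tt
  Cc is a collider and Cc is conditioned on, which opens it — no node blocks this path, so it is active.
Path 2: Rr → Bb → Cc ← Tt
  Bb is a chain here and Bb is conditioned on, so the path is blocked at Bb.
Path 3: Rr → Bb → Ss → Cc ← Tt
  Bb is a chain here and Bb is conditioned on, so the path is blocked at Bb.
Path 4: Rr ← Mm → Bb → Cc ← Tt
  Bb is a chain here and Bb is conditioned on, so the path is blocked at Bb.
Path 5: Rr ← Mm → Bb → Ss → Cc ← Tt
  Bb is a chain here and Bb is conditioned on, so the path is blocked at Bb.
Since the path Rr → Cc ← Tt is active, Rr and Tt are not d-separated given {Bb, Cc, Pp}.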